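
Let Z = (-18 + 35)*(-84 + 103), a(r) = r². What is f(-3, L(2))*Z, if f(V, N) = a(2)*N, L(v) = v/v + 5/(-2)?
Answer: -1938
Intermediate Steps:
L(v) = -3/2 (L(v) = 1 + 5*(-½) = 1 - 5/2 = -3/2)
Z = 323 (Z = 17*19 = 323)
f(V, N) = 4*N (f(V, N) = 2²*N = 4*N)
f(-3, L(2))*Z = (4*(-3/2))*323 = -6*323 = -1938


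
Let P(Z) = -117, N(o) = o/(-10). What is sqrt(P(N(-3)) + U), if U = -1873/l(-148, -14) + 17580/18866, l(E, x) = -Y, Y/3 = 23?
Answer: I*sqrt(37671517584930)/650877 ≈ 9.4299*I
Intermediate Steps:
Y = 69 (Y = 3*23 = 69)
N(o) = -o/10 (N(o) = o*(-1/10) = -o/10)
l(E, x) = -69 (l(E, x) = -1*69 = -69)
U = 18274519/650877 (U = -1873/(-69) + 17580/18866 = -1873*(-1/69) + 17580*(1/18866) = 1873/69 + 8790/9433 = 18274519/650877 ≈ 28.077)
sqrt(P(N(-3)) + U) = sqrt(-117 + 18274519/650877) = sqrt(-57878090/650877) = I*sqrt(37671517584930)/650877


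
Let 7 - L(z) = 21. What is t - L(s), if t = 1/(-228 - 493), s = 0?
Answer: 10093/721 ≈ 13.999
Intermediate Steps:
L(z) = -14 (L(z) = 7 - 1*21 = 7 - 21 = -14)
t = -1/721 (t = 1/(-721) = -1/721 ≈ -0.0013870)
t - L(s) = -1/721 - 1*(-14) = -1/721 + 14 = 10093/721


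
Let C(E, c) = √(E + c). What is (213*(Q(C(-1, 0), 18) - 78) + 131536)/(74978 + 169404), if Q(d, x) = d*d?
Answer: 114709/244382 ≈ 0.46938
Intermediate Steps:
Q(d, x) = d²
(213*(Q(C(-1, 0), 18) - 78) + 131536)/(74978 + 169404) = (213*((√(-1 + 0))² - 78) + 131536)/(74978 + 169404) = (213*((√(-1))² - 78) + 131536)/244382 = (213*(I² - 78) + 131536)*(1/244382) = (213*(-1 - 78) + 131536)*(1/244382) = (213*(-79) + 131536)*(1/244382) = (-16827 + 131536)*(1/244382) = 114709*(1/244382) = 114709/244382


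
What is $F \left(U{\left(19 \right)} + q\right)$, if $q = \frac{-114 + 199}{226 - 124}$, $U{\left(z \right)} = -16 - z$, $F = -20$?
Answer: $\frac{2050}{3} \approx 683.33$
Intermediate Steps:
$q = \frac{5}{6}$ ($q = \frac{85}{102} = 85 \cdot \frac{1}{102} = \frac{5}{6} \approx 0.83333$)
$F \left(U{\left(19 \right)} + q\right) = - 20 \left(\left(-16 - 19\right) + \frac{5}{6}\right) = - 20 \left(-35 + \frac{5}{6}\right) = \left(-20\right) \left(- \frac{205}{6}\right) = \frac{2050}{3}$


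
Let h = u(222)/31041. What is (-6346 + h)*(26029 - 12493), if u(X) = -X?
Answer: -296267557632/3449 ≈ -8.5900e+7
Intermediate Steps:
h = -74/10347 (h = -1*222/31041 = -222*1/31041 = -74/10347 ≈ -0.0071518)
(-6346 + h)*(26029 - 12493) = (-6346 - 74/10347)*(26029 - 12493) = -65662136/10347*13536 = -296267557632/3449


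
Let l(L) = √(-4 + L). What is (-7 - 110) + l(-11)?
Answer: -117 + I*√15 ≈ -117.0 + 3.873*I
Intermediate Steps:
(-7 - 110) + l(-11) = (-7 - 110) + √(-4 - 11) = -117 + √(-15) = -117 + I*√15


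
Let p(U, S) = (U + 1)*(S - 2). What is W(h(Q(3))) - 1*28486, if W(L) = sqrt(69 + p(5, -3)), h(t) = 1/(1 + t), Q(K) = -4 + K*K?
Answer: -28486 + sqrt(39) ≈ -28480.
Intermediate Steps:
Q(K) = -4 + K**2
p(U, S) = (1 + U)*(-2 + S)
W(L) = sqrt(39) (W(L) = sqrt(69 + (-2 - 3 - 2*5 - 3*5)) = sqrt(69 + (-2 - 3 - 10 - 15)) = sqrt(69 - 30) = sqrt(39))
W(h(Q(3))) - 1*28486 = sqrt(39) - 1*28486 = sqrt(39) - 28486 = -28486 + sqrt(39)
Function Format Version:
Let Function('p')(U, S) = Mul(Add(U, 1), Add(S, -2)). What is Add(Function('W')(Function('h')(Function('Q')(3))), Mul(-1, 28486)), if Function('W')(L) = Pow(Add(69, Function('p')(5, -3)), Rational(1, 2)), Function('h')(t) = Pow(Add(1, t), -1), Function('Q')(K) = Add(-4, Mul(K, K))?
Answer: Add(-28486, Pow(39, Rational(1, 2))) ≈ -28480.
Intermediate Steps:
Function('Q')(K) = Add(-4, Pow(K, 2))
Function('p')(U, S) = Mul(Add(1, U), Add(-2, S))
Function('W')(L) = Pow(39, Rational(1, 2)) (Function('W')(L) = Pow(Add(69, Add(-2, -3, Mul(-2, 5), Mul(-3, 5))), Rational(1, 2)) = Pow(Add(69, Add(-2, -3, -10, -15)), Rational(1, 2)) = Pow(Add(69, -30), Rational(1, 2)) = Pow(39, Rational(1, 2)))
Add(Function('W')(Function('h')(Function('Q')(3))), Mul(-1, 28486)) = Add(Pow(39, Rational(1, 2)), Mul(-1, 28486)) = Add(Pow(39, Rational(1, 2)), -28486) = Add(-28486, Pow(39, Rational(1, 2)))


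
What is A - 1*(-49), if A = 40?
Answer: 89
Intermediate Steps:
A - 1*(-49) = 40 - 1*(-49) = 40 + 49 = 89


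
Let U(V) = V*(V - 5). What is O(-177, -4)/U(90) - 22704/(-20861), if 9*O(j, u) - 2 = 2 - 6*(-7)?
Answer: 782065003/718139925 ≈ 1.0890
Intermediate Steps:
O(j, u) = 46/9 (O(j, u) = 2/9 + (2 - 6*(-7))/9 = 2/9 + (2 + 42)/9 = 2/9 + (⅑)*44 = 2/9 + 44/9 = 46/9)
U(V) = V*(-5 + V)
O(-177, -4)/U(90) - 22704/(-20861) = 46/(9*((90*(-5 + 90)))) - 22704/(-20861) = 46/(9*((90*85))) - 22704*(-1/20861) = (46/9)/7650 + 22704/20861 = (46/9)*(1/7650) + 22704/20861 = 23/34425 + 22704/20861 = 782065003/718139925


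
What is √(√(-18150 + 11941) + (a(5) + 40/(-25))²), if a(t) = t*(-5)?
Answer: √(17689 + 25*I*√6209)/5 ≈ 26.641 + 1.4789*I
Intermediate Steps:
a(t) = -5*t
√(√(-18150 + 11941) + (a(5) + 40/(-25))²) = √(√(-18150 + 11941) + (-5*5 + 40/(-25))²) = √(√(-6209) + (-25 + 40*(-1/25))²) = √(I*√6209 + (-25 - 8/5)²) = √(I*√6209 + (-133/5)²) = √(I*√6209 + 17689/25) = √(17689/25 + I*√6209)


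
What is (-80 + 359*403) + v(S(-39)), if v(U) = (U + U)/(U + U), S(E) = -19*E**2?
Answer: 144598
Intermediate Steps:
v(U) = 1 (v(U) = (2*U)/((2*U)) = (2*U)*(1/(2*U)) = 1)
(-80 + 359*403) + v(S(-39)) = (-80 + 359*403) + 1 = (-80 + 144677) + 1 = 144597 + 1 = 144598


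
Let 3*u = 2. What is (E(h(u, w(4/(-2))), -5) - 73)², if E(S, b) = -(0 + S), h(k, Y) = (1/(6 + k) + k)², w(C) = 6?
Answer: 70331570401/12960000 ≈ 5426.8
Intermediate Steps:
u = ⅔ (u = (⅓)*2 = ⅔ ≈ 0.66667)
h(k, Y) = (k + 1/(6 + k))²
E(S, b) = -S
(E(h(u, w(4/(-2))), -5) - 73)² = (-(1 + (⅔)² + 6*(⅔))²/(6 + ⅔)² - 73)² = (-(1 + 4/9 + 4)²/(20/3)² - 73)² = (-9*(49/9)²/400 - 73)² = (-9*2401/(400*81) - 73)² = (-1*2401/3600 - 73)² = (-2401/3600 - 73)² = (-265201/3600)² = 70331570401/12960000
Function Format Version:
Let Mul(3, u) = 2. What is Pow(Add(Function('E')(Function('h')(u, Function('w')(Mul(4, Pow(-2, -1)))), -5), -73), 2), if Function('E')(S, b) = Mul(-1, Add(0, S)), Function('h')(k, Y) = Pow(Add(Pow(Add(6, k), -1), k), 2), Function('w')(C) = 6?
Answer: Rational(70331570401, 12960000) ≈ 5426.8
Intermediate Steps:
u = Rational(2, 3) (u = Mul(Rational(1, 3), 2) = Rational(2, 3) ≈ 0.66667)
Function('h')(k, Y) = Pow(Add(k, Pow(Add(6, k), -1)), 2)
Function('E')(S, b) = Mul(-1, S)
Pow(Add(Function('E')(Function('h')(u, Function('w')(Mul(4, Pow(-2, -1)))), -5), -73), 2) = Pow(Add(Mul(-1, Mul(Pow(Add(6, Rational(2, 3)), -2), Pow(Add(1, Pow(Rational(2, 3), 2), Mul(6, Rational(2, 3))), 2))), -73), 2) = Pow(Add(Mul(-1, Mul(Pow(Rational(20, 3), -2), Pow(Add(1, Rational(4, 9), 4), 2))), -73), 2) = Pow(Add(Mul(-1, Mul(Rational(9, 400), Pow(Rational(49, 9), 2))), -73), 2) = Pow(Add(Mul(-1, Mul(Rational(9, 400), Rational(2401, 81))), -73), 2) = Pow(Add(Mul(-1, Rational(2401, 3600)), -73), 2) = Pow(Add(Rational(-2401, 3600), -73), 2) = Pow(Rational(-265201, 3600), 2) = Rational(70331570401, 12960000)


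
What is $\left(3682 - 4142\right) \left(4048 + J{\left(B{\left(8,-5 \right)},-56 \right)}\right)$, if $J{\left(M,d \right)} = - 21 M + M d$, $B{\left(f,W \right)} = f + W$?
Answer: $-1755820$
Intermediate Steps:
$B{\left(f,W \right)} = W + f$
$\left(3682 - 4142\right) \left(4048 + J{\left(B{\left(8,-5 \right)},-56 \right)}\right) = \left(3682 - 4142\right) \left(4048 + \left(-5 + 8\right) \left(-21 - 56\right)\right) = - 460 \left(4048 + 3 \left(-77\right)\right) = - 460 \left(4048 - 231\right) = \left(-460\right) 3817 = -1755820$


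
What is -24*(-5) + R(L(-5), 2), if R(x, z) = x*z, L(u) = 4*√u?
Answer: 120 + 8*I*√5 ≈ 120.0 + 17.889*I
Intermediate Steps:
-24*(-5) + R(L(-5), 2) = -24*(-5) + (4*√(-5))*2 = 120 + (4*(I*√5))*2 = 120 + (4*I*√5)*2 = 120 + 8*I*√5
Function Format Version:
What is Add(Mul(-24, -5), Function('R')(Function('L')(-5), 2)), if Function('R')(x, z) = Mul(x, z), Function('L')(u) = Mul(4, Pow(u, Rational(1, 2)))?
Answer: Add(120, Mul(8, I, Pow(5, Rational(1, 2)))) ≈ Add(120.00, Mul(17.889, I))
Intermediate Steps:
Add(Mul(-24, -5), Function('R')(Function('L')(-5), 2)) = Add(Mul(-24, -5), Mul(Mul(4, Pow(-5, Rational(1, 2))), 2)) = Add(120, Mul(Mul(4, Mul(I, Pow(5, Rational(1, 2)))), 2)) = Add(120, Mul(Mul(4, I, Pow(5, Rational(1, 2))), 2)) = Add(120, Mul(8, I, Pow(5, Rational(1, 2))))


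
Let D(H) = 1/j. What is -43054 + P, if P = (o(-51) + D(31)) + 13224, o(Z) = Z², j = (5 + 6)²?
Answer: -3294708/121 ≈ -27229.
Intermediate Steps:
j = 121 (j = 11² = 121)
D(H) = 1/121
P = 1914826/121 (P = ((-51)² + 1/121) + 13224 = (2601 + 1/121) + 13224 = 314722/121 + 13224 = 1914826/121 ≈ 15825.)
-43054 + P = -43054 + 1914826/121 = -3294708/121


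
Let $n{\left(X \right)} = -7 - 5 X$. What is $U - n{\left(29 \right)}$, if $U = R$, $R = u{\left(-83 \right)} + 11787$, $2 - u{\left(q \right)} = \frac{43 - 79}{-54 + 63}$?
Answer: $11945$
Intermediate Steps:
$u{\left(q \right)} = 6$ ($u{\left(q \right)} = 2 - \frac{43 - 79}{-54 + 63} = 2 - - \frac{36}{9} = 2 - \left(-36\right) \frac{1}{9} = 2 - -4 = 2 + 4 = 6$)
$R = 11793$ ($R = 6 + 11787 = 11793$)
$U = 11793$
$U - n{\left(29 \right)} = 11793 - \left(-7 - 145\right) = 11793 - -152 = 11793 + 152 = 11945$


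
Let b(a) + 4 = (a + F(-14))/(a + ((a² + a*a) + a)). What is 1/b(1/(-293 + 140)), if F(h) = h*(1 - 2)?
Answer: -304/328789 ≈ -0.00092460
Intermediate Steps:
F(h) = -h (F(h) = h*(-1) = -h)
b(a) = -4 + (14 + a)/(2*a + 2*a²) (b(a) = -4 + (a - 1*(-14))/(a + ((a² + a*a) + a)) = -4 + (a + 14)/(a + ((a² + a²) + a)) = -4 + (14 + a)/(a + (2*a² + a)) = -4 + (14 + a)/(a + (a + 2*a²)) = -4 + (14 + a)/(2*a + 2*a²))
1/b(1/(-293 + 140)) = 1/((14 - 8/(-293 + 140)² - 7/(-293 + 140))/(2*(1/(-293 + 140))*(1 + 1/(-293 + 140)))) = 1/((14 - 8*(1/(-153))² - 7/(-153))/(2*(1/(-153))*(1 + 1/(-153)))) = 1/((14 - 8*(-1/153)² - 7*(-1/153))/(2*(-1/153)*(1 - 1/153))) = 1/((½)*(-153)*(14 - 8*1/23409 + 7/153)/(152/153)) = 1/((½)*(-153)*(153/152)*(14 - 8/23409 + 7/153)) = 1/((½)*(-153)*(153/152)*(328789/23409)) = 1/(-328789/304) = -304/328789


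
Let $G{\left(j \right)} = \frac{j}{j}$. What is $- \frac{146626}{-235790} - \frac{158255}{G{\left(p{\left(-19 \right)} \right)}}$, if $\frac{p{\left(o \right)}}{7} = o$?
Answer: $- \frac{18657399912}{117895} \approx -1.5825 \cdot 10^{5}$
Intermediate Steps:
$p{\left(o \right)} = 7 o$
$G{\left(j \right)} = 1$
$- \frac{146626}{-235790} - \frac{158255}{G{\left(p{\left(-19 \right)} \right)}} = - \frac{146626}{-235790} - \frac{158255}{1} = \left(-146626\right) \left(- \frac{1}{235790}\right) - 158255 = \frac{73313}{117895} - 158255 = - \frac{18657399912}{117895}$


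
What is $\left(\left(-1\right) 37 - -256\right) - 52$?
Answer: $167$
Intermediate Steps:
$\left(\left(-1\right) 37 - -256\right) - 52 = \left(-37 + 256\right) - 52 = 219 - 52 = 167$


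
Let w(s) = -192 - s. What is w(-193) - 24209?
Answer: -24208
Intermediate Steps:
w(-193) - 24209 = (-192 - 1*(-193)) - 24209 = (-192 + 193) - 24209 = 1 - 24209 = -24208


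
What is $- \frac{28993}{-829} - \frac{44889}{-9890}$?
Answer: $\frac{323953751}{8198810} \approx 39.512$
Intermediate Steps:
$- \frac{28993}{-829} - \frac{44889}{-9890} = \left(-28993\right) \left(- \frac{1}{829}\right) - - \frac{44889}{9890} = \frac{28993}{829} + \frac{44889}{9890} = \frac{323953751}{8198810}$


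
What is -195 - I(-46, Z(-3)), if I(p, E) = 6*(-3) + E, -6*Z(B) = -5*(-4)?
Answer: -521/3 ≈ -173.67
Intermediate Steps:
Z(B) = -10/3 (Z(B) = -(-5)*(-4)/6 = -⅙*20 = -10/3)
I(p, E) = -18 + E
-195 - I(-46, Z(-3)) = -195 - (-18 - 10/3) = -195 - 1*(-64/3) = -195 + 64/3 = -521/3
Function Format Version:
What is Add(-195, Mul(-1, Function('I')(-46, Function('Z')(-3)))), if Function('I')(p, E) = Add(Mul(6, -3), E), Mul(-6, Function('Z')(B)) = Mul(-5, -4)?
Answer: Rational(-521, 3) ≈ -173.67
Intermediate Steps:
Function('Z')(B) = Rational(-10, 3) (Function('Z')(B) = Mul(Rational(-1, 6), Mul(-5, -4)) = Mul(Rational(-1, 6), 20) = Rational(-10, 3))
Function('I')(p, E) = Add(-18, E)
Add(-195, Mul(-1, Function('I')(-46, Function('Z')(-3)))) = Add(-195, Mul(-1, Add(-18, Rational(-10, 3)))) = Add(-195, Mul(-1, Rational(-64, 3))) = Add(-195, Rational(64, 3)) = Rational(-521, 3)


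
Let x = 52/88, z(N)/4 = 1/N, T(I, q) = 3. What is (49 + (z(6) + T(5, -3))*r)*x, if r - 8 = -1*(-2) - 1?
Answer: 533/11 ≈ 48.455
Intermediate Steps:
r = 9 (r = 8 + (-1*(-2) - 1) = 8 + (2 - 1) = 8 + 1 = 9)
z(N) = 4/N
x = 13/22 (x = 52*(1/88) = 13/22 ≈ 0.59091)
(49 + (z(6) + T(5, -3))*r)*x = (49 + (4/6 + 3)*9)*(13/22) = (49 + (4*(⅙) + 3)*9)*(13/22) = (49 + (⅔ + 3)*9)*(13/22) = (49 + (11/3)*9)*(13/22) = (49 + 33)*(13/22) = 82*(13/22) = 533/11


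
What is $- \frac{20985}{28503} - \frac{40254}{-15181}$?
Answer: $\frac{276262159}{144234681} \approx 1.9154$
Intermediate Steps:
$- \frac{20985}{28503} - \frac{40254}{-15181} = \left(-20985\right) \frac{1}{28503} - - \frac{40254}{15181} = - \frac{6995}{9501} + \frac{40254}{15181} = \frac{276262159}{144234681}$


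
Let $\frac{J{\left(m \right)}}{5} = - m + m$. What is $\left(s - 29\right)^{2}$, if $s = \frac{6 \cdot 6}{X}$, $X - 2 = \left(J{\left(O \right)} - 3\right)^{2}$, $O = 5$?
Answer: $\frac{80089}{121} \approx 661.89$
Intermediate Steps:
$J{\left(m \right)} = 0$ ($J{\left(m \right)} = 5 \left(- m + m\right) = 5 \cdot 0 = 0$)
$X = 11$ ($X = 2 + \left(0 - 3\right)^{2} = 2 + \left(-3\right)^{2} = 2 + 9 = 11$)
$s = \frac{36}{11}$ ($s = \frac{6 \cdot 6}{11} = 36 \cdot \frac{1}{11} = \frac{36}{11} \approx 3.2727$)
$\left(s - 29\right)^{2} = \left(\frac{36}{11} - 29\right)^{2} = \left(- \frac{283}{11}\right)^{2} = \frac{80089}{121}$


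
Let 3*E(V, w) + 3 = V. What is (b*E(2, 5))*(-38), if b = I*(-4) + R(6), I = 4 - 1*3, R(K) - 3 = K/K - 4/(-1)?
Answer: 152/3 ≈ 50.667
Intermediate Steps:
E(V, w) = -1 + V/3
R(K) = 8 (R(K) = 3 + (K/K - 4/(-1)) = 3 + (1 - 4*(-1)) = 3 + (1 + 4) = 3 + 5 = 8)
I = 1 (I = 4 - 3 = 1)
b = 4 (b = 1*(-4) + 8 = -4 + 8 = 4)
(b*E(2, 5))*(-38) = (4*(-1 + (⅓)*2))*(-38) = (4*(-1 + ⅔))*(-38) = (4*(-⅓))*(-38) = -4/3*(-38) = 152/3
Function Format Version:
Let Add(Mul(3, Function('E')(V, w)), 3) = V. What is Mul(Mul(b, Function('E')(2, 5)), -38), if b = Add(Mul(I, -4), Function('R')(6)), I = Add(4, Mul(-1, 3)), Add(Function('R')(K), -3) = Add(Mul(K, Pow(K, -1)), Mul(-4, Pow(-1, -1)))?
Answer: Rational(152, 3) ≈ 50.667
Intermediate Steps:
Function('E')(V, w) = Add(-1, Mul(Rational(1, 3), V))
Function('R')(K) = 8 (Function('R')(K) = Add(3, Add(Mul(K, Pow(K, -1)), Mul(-4, Pow(-1, -1)))) = Add(3, Add(1, Mul(-4, -1))) = Add(3, Add(1, 4)) = Add(3, 5) = 8)
I = 1 (I = Add(4, -3) = 1)
b = 4 (b = Add(Mul(1, -4), 8) = Add(-4, 8) = 4)
Mul(Mul(b, Function('E')(2, 5)), -38) = Mul(Mul(4, Add(-1, Mul(Rational(1, 3), 2))), -38) = Mul(Mul(4, Add(-1, Rational(2, 3))), -38) = Mul(Mul(4, Rational(-1, 3)), -38) = Mul(Rational(-4, 3), -38) = Rational(152, 3)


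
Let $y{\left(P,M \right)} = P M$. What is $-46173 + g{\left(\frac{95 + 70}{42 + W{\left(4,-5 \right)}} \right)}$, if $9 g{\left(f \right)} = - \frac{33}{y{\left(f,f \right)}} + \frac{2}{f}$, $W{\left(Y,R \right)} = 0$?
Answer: $- \frac{114278623}{2475} \approx -46173.0$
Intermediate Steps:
$y{\left(P,M \right)} = M P$
$g{\left(f \right)} = - \frac{11}{3 f^{2}} + \frac{2}{9 f}$ ($g{\left(f \right)} = \frac{- \frac{33}{f f} + \frac{2}{f}}{9} = \frac{- \frac{33}{f^{2}} + \frac{2}{f}}{9} = - \frac{11}{3 f^{2}} + \frac{2}{9 f}$)
$-46173 + g{\left(\frac{95 + 70}{42 + W{\left(4,-5 \right)}} \right)} = -46173 + \frac{-33 + 2 \frac{95 + 70}{42 + 0}}{9 \frac{\left(95 + 70\right)^{2}}{\left(42 + 0\right)^{2}}} = -46173 + \frac{-33 + 2 \cdot \frac{165}{42}}{9 \cdot \frac{3025}{196}} = -46173 + \frac{-33 + 2 \cdot 165 \cdot \frac{1}{42}}{9 \cdot \frac{3025}{196}} = -46173 + \frac{-33 + 2 \cdot \frac{55}{14}}{9 \cdot \frac{3025}{196}} = -46173 + \frac{1}{9} \cdot \frac{196}{3025} \left(-33 + \frac{55}{7}\right) = -46173 + \frac{1}{9} \cdot \frac{196}{3025} \left(- \frac{176}{7}\right) = -46173 - \frac{448}{2475} = - \frac{114278623}{2475}$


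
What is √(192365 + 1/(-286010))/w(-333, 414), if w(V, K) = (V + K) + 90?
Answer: √1748420876305610/16302570 ≈ 2.5649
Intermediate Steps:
w(V, K) = 90 + K + V (w(V, K) = (K + V) + 90 = 90 + K + V)
√(192365 + 1/(-286010))/w(-333, 414) = √(192365 + 1/(-286010))/(90 + 414 - 333) = √(192365 - 1/286010)/171 = √(55018313649/286010)*(1/171) = (3*√1748420876305610/286010)*(1/171) = √1748420876305610/16302570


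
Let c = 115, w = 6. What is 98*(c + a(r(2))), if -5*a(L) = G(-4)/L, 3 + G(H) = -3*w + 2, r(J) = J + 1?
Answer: 170912/15 ≈ 11394.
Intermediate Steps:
r(J) = 1 + J
G(H) = -19 (G(H) = -3 + (-3*6 + 2) = -3 + (-18 + 2) = -3 - 16 = -19)
a(L) = 19/(5*L) (a(L) = -(-19)/(5*L) = 19/(5*L))
98*(c + a(r(2))) = 98*(115 + 19/(5*(1 + 2))) = 98*(115 + (19/5)/3) = 98*(115 + (19/5)*(⅓)) = 98*(115 + 19/15) = 98*(1744/15) = 170912/15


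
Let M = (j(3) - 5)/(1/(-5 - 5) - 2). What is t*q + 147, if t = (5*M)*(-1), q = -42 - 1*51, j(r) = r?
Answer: 4129/7 ≈ 589.86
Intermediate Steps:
M = 20/21 (M = (3 - 5)/(1/(-5 - 5) - 2) = -2/(1/(-10) - 2) = -2/(-⅒ - 2) = -2/(-21/10) = -2*(-10/21) = 20/21 ≈ 0.95238)
q = -93 (q = -42 - 51 = -93)
t = -100/21 (t = (5*(20/21))*(-1) = (100/21)*(-1) = -100/21 ≈ -4.7619)
t*q + 147 = -100/21*(-93) + 147 = 3100/7 + 147 = 4129/7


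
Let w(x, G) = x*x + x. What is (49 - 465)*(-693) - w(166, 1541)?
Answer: 260566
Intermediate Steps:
w(x, G) = x + x² (w(x, G) = x² + x = x + x²)
(49 - 465)*(-693) - w(166, 1541) = (49 - 465)*(-693) - 166*(1 + 166) = -416*(-693) - 166*167 = 288288 - 1*27722 = 288288 - 27722 = 260566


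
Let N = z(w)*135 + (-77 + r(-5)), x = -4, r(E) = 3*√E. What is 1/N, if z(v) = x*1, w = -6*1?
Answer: -617/380734 - 3*I*√5/380734 ≈ -0.0016206 - 1.7619e-5*I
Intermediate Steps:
w = -6
z(v) = -4 (z(v) = -4*1 = -4)
N = -617 + 3*I*√5 (N = -4*135 + (-77 + 3*√(-5)) = -540 + (-77 + 3*(I*√5)) = -540 + (-77 + 3*I*√5) = -617 + 3*I*√5 ≈ -617.0 + 6.7082*I)
1/N = 1/(-617 + 3*I*√5)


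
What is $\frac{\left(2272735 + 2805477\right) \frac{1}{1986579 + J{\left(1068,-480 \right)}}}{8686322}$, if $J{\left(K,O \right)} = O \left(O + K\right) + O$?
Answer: $\frac{2539106}{7400133958299} \approx 3.4312 \cdot 10^{-7}$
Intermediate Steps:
$J{\left(K,O \right)} = O + O \left(K + O\right)$ ($J{\left(K,O \right)} = O \left(K + O\right) + O = O + O \left(K + O\right)$)
$\frac{\left(2272735 + 2805477\right) \frac{1}{1986579 + J{\left(1068,-480 \right)}}}{8686322} = \frac{\left(2272735 + 2805477\right) \frac{1}{1986579 - 480 \left(1 + 1068 - 480\right)}}{8686322} = \frac{5078212}{1986579 - 282720} \cdot \frac{1}{8686322} = \frac{5078212}{1703859} \cdot \frac{1}{8686322} = \frac{2539106}{7400133958299}$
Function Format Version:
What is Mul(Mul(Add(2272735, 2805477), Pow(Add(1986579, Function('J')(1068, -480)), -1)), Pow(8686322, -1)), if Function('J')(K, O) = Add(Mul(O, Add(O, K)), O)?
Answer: Rational(2539106, 7400133958299) ≈ 3.4312e-7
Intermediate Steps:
Function('J')(K, O) = Add(O, Mul(O, Add(K, O))) (Function('J')(K, O) = Add(Mul(O, Add(K, O)), O) = Add(O, Mul(O, Add(K, O))))
Mul(Mul(Add(2272735, 2805477), Pow(Add(1986579, Function('J')(1068, -480)), -1)), Pow(8686322, -1)) = Mul(Mul(Add(2272735, 2805477), Pow(Add(1986579, Mul(-480, Add(1, 1068, -480))), -1)), Pow(8686322, -1)) = Mul(Mul(5078212, Pow(Add(1986579, Mul(-480, 589)), -1)), Rational(1, 8686322)) = Mul(Mul(5078212, Pow(Add(1986579, -282720), -1)), Rational(1, 8686322)) = Mul(Mul(5078212, Pow(1703859, -1)), Rational(1, 8686322)) = Mul(Mul(5078212, Rational(1, 1703859)), Rational(1, 8686322)) = Mul(Rational(5078212, 1703859), Rational(1, 8686322)) = Rational(2539106, 7400133958299)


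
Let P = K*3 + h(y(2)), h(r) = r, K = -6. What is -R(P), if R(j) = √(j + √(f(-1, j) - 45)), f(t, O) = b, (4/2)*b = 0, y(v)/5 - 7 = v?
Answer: -√(27 + 3*I*√5) ≈ -5.2355 - 0.64065*I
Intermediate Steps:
y(v) = 35 + 5*v
b = 0 (b = (½)*0 = 0)
f(t, O) = 0
P = 27 (P = -6*3 + (35 + 5*2) = -18 + (35 + 10) = -18 + 45 = 27)
R(j) = √(j + 3*I*√5) (R(j) = √(j + √(0 - 45)) = √(j + √(-45)) = √(j + 3*I*√5))
-R(P) = -√(27 + 3*I*√5)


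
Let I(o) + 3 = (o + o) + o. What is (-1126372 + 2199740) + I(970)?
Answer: 1076275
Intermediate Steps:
I(o) = -3 + 3*o (I(o) = -3 + ((o + o) + o) = -3 + (2*o + o) = -3 + 3*o)
(-1126372 + 2199740) + I(970) = (-1126372 + 2199740) + (-3 + 3*970) = 1073368 + (-3 + 2910) = 1073368 + 2907 = 1076275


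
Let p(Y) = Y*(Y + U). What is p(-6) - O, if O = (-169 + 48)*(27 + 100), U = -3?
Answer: 15421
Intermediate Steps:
p(Y) = Y*(-3 + Y) (p(Y) = Y*(Y - 3) = Y*(-3 + Y))
O = -15367 (O = -121*127 = -15367)
p(-6) - O = -6*(-3 - 6) - 1*(-15367) = -6*(-9) + 15367 = 54 + 15367 = 15421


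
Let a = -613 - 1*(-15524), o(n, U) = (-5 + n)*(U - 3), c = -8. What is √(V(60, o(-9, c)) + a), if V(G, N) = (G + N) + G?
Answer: √15185 ≈ 123.23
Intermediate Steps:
o(n, U) = (-5 + n)*(-3 + U)
V(G, N) = N + 2*G
a = 14911 (a = -613 + 15524 = 14911)
√(V(60, o(-9, c)) + a) = √(((15 - 5*(-8) - 3*(-9) - 8*(-9)) + 2*60) + 14911) = √(((15 + 40 + 27 + 72) + 120) + 14911) = √((154 + 120) + 14911) = √(274 + 14911) = √15185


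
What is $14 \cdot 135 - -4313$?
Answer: $6203$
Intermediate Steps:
$14 \cdot 135 - -4313 = 1890 + 4313 = 6203$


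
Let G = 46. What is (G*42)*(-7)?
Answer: -13524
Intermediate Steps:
(G*42)*(-7) = (46*42)*(-7) = 1932*(-7) = -13524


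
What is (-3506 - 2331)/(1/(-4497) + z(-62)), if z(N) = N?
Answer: 26248989/278815 ≈ 94.145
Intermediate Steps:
(-3506 - 2331)/(1/(-4497) + z(-62)) = (-3506 - 2331)/(1/(-4497) - 62) = -5837/(-1/4497 - 62) = -5837/(-278815/4497) = -5837*(-4497/278815) = 26248989/278815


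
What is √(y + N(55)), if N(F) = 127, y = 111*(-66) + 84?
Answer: I*√7115 ≈ 84.35*I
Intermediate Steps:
y = -7242 (y = -7326 + 84 = -7242)
√(y + N(55)) = √(-7242 + 127) = √(-7115) = I*√7115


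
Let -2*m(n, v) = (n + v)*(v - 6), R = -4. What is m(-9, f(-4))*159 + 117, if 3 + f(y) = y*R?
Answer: -2109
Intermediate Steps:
f(y) = -3 - 4*y (f(y) = -3 + y*(-4) = -3 - 4*y)
m(n, v) = -(-6 + v)*(n + v)/2 (m(n, v) = -(n + v)*(v - 6)/2 = -(n + v)*(-6 + v)/2 = -(-6 + v)*(n + v)/2)
m(-9, f(-4))*159 + 117 = (3*(-9) + 3*(-3 - 4*(-4)) - (-3 - 4*(-4))²/2 - ½*(-9)*(-3 - 4*(-4)))*159 + 117 = (-27 + 3*(-3 + 16) - (-3 + 16)²/2 - ½*(-9)*(-3 + 16))*159 + 117 = (-27 + 3*13 - ½*13² - ½*(-9)*13)*159 + 117 = (-27 + 39 - ½*169 + 117/2)*159 + 117 = (-27 + 39 - 169/2 + 117/2)*159 + 117 = -14*159 + 117 = -2226 + 117 = -2109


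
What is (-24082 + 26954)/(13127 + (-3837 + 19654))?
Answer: 359/3618 ≈ 0.099226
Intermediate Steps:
(-24082 + 26954)/(13127 + (-3837 + 19654)) = 2872/(13127 + 15817) = 2872/28944 = 2872*(1/28944) = 359/3618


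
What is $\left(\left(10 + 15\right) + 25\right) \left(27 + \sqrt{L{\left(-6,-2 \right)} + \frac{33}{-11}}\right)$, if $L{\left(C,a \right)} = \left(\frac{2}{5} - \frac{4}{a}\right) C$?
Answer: $1350 + 10 i \sqrt{435} \approx 1350.0 + 208.57 i$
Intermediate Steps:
$L{\left(C,a \right)} = C \left(\frac{2}{5} - \frac{4}{a}\right)$ ($L{\left(C,a \right)} = \left(2 \cdot \frac{1}{5} - \frac{4}{a}\right) C = \left(\frac{2}{5} - \frac{4}{a}\right) C = C \left(\frac{2}{5} - \frac{4}{a}\right)$)
$\left(\left(10 + 15\right) + 25\right) \left(27 + \sqrt{L{\left(-6,-2 \right)} + \frac{33}{-11}}\right) = \left(\left(10 + 15\right) + 25\right) \left(27 + \sqrt{\frac{2}{5} \left(-6\right) \frac{1}{-2} \left(-10 - 2\right) + \frac{33}{-11}}\right) = \left(25 + 25\right) \left(27 + \sqrt{\frac{2}{5} \left(-6\right) \left(- \frac{1}{2}\right) \left(-12\right) + 33 \left(- \frac{1}{11}\right)}\right) = 50 \left(27 + \sqrt{- \frac{72}{5} - 3}\right) = 50 \left(27 + \sqrt{- \frac{87}{5}}\right) = 50 \left(27 + \frac{i \sqrt{435}}{5}\right) = 1350 + 10 i \sqrt{435}$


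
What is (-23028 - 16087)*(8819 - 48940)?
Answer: 1569332915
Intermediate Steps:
(-23028 - 16087)*(8819 - 48940) = -39115*(-40121) = 1569332915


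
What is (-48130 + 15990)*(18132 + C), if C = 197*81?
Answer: -1095620460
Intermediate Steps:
C = 15957
(-48130 + 15990)*(18132 + C) = (-48130 + 15990)*(18132 + 15957) = -32140*34089 = -1095620460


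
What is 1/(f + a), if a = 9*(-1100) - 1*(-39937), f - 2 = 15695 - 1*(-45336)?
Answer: 1/91070 ≈ 1.0981e-5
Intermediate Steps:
f = 61033 (f = 2 + (15695 - 1*(-45336)) = 2 + (15695 + 45336) = 2 + 61031 = 61033)
a = 30037 (a = -9900 + 39937 = 30037)
1/(f + a) = 1/(61033 + 30037) = 1/91070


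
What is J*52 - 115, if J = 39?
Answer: 1913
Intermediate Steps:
J*52 - 115 = 39*52 - 115 = 2028 - 115 = 1913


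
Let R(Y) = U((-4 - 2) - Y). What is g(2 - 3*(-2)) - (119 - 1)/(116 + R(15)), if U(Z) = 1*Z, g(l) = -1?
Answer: -213/95 ≈ -2.2421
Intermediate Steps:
U(Z) = Z
R(Y) = -6 - Y (R(Y) = (-4 - 2) - Y = -6 - Y)
g(2 - 3*(-2)) - (119 - 1)/(116 + R(15)) = -1 - (119 - 1)/(116 + (-6 - 1*15)) = -1 - 118/(116 + (-6 - 15)) = -1 - 118/(116 - 21) = -1 - 118/95 = -213/95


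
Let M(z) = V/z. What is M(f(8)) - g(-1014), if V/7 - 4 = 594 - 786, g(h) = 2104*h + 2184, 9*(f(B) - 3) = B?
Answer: 10654668/5 ≈ 2.1309e+6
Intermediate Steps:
f(B) = 3 + B/9
g(h) = 2184 + 2104*h
V = -1316 (V = 28 + 7*(594 - 786) = 28 + 7*(-192) = 28 - 1344 = -1316)
M(z) = -1316/z
M(f(8)) - g(-1014) = -1316/(3 + (⅑)*8) - (2184 + 2104*(-1014)) = -1316/(3 + 8/9) - (2184 - 2133456) = -1316/35/9 - 1*(-2131272) = -1316*9/35 + 2131272 = -1692/5 + 2131272 = 10654668/5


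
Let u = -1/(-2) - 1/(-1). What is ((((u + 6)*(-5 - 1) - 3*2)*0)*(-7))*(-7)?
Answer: 0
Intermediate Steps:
u = 3/2 (u = -1*(-½) - 1*(-1) = ½ + 1 = 3/2 ≈ 1.5000)
((((u + 6)*(-5 - 1) - 3*2)*0)*(-7))*(-7) = ((((3/2 + 6)*(-5 - 1) - 3*2)*0)*(-7))*(-7) = ((((15/2)*(-6) - 6)*0)*(-7))*(-7) = (((-45 - 6)*0)*(-7))*(-7) = (-51*0*(-7))*(-7) = (0*(-7))*(-7) = 0*(-7) = 0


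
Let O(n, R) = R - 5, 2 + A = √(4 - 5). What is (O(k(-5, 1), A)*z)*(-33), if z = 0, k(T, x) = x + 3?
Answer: 0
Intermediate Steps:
k(T, x) = 3 + x
A = -2 + I (A = -2 + √(4 - 5) = -2 + √(-1) = -2 + I ≈ -2.0 + 1.0*I)
O(n, R) = -5 + R
(O(k(-5, 1), A)*z)*(-33) = ((-5 + (-2 + I))*0)*(-33) = ((-7 + I)*0)*(-33) = 0*(-33) = 0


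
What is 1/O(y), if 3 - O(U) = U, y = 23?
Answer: -1/20 ≈ -0.050000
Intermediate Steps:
O(U) = 3 - U
1/O(y) = 1/(3 - 1*23) = 1/(3 - 23) = 1/(-20) = -1/20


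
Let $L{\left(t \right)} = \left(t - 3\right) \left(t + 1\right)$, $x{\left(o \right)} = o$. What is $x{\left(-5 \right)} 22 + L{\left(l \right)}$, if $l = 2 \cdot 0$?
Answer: $-113$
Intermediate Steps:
$l = 0$
$L{\left(t \right)} = \left(1 + t\right) \left(-3 + t\right)$ ($L{\left(t \right)} = \left(-3 + t\right) \left(1 + t\right) = \left(1 + t\right) \left(-3 + t\right)$)
$x{\left(-5 \right)} 22 + L{\left(l \right)} = \left(-5\right) 22 - \left(3 - 0^{2}\right) = -110 + \left(-3 + 0 + 0\right) = -110 - 3 = -113$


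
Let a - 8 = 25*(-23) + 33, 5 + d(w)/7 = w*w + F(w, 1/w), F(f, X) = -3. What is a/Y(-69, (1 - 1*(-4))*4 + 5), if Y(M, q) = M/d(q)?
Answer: 768782/23 ≈ 33425.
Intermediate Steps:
d(w) = -56 + 7*w**2 (d(w) = -35 + 7*(w*w - 3) = -35 + 7*(w**2 - 3) = -35 + 7*(-3 + w**2) = -35 + (-21 + 7*w**2) = -56 + 7*w**2)
Y(M, q) = M/(-56 + 7*q**2)
a = -534 (a = 8 + (25*(-23) + 33) = 8 + (-575 + 33) = 8 - 542 = -534)
a/Y(-69, (1 - 1*(-4))*4 + 5) = -(9968/23 - 1246*((1 - 1*(-4))*4 + 5)**2/23) = -(9968/23 - 1246*((1 + 4)*4 + 5)**2/23) = -(9968/23 - 1246*(5*4 + 5)**2/23) = -(9968/23 - 1246*(20 + 5)**2/23) = -534/((1/7)*(-69)/(-8 + 25**2)) = -534/((1/7)*(-69)/(-8 + 625)) = -534/((1/7)*(-69)/617) = -534/((1/7)*(-69)*(1/617)) = -534/(-69/4319) = -534*(-4319/69) = 768782/23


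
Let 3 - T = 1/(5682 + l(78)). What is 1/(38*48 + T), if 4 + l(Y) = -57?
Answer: 5621/10269566 ≈ 0.00054735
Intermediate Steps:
l(Y) = -61 (l(Y) = -4 - 57 = -61)
T = 16862/5621 (T = 3 - 1/(5682 - 61) = 3 - 1/5621 = 16862/5621 ≈ 2.9998)
1/(38*48 + T) = 1/(38*48 + 16862/5621) = 1/(1824 + 16862/5621) = 1/(10269566/5621) = 5621/10269566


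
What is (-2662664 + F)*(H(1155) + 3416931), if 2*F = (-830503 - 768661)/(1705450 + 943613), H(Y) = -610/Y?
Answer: -5567456395011493265746/611933553 ≈ -9.0981e+12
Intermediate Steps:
F = -799582/2649063 (F = ((-830503 - 768661)/(1705450 + 943613))/2 = (-1599164/2649063)/2 = (-1599164*1/2649063)/2 = (½)*(-1599164/2649063) = -799582/2649063 ≈ -0.30184)
(-2662664 + F)*(H(1155) + 3416931) = (-2662664 - 799582/2649063)*(-610/1155 + 3416931) = -7053565483414*(-610*1/1155 + 3416931)/2649063 = -7053565483414*(-122/231 + 3416931)/2649063 = -7053565483414/2649063*789310939/231 = -5567456395011493265746/611933553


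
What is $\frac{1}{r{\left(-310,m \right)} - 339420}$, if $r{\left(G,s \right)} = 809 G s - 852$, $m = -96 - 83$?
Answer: $\frac{1}{44551138} \approx 2.2446 \cdot 10^{-8}$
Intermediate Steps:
$m = -179$ ($m = -96 - 83 = -179$)
$r{\left(G,s \right)} = -852 + 809 G s$ ($r{\left(G,s \right)} = 809 G s - 852 = -852 + 809 G s$)
$\frac{1}{r{\left(-310,m \right)} - 339420} = \frac{1}{\left(-852 + 809 \left(-310\right) \left(-179\right)\right) - 339420} = \frac{1}{\left(-852 + 44891410\right) - 339420} = \frac{1}{44890558 - 339420} = \frac{1}{44551138}$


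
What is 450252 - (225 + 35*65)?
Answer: 447752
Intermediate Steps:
450252 - (225 + 35*65) = 450252 - (225 + 2275) = 450252 - 1*2500 = 450252 - 2500 = 447752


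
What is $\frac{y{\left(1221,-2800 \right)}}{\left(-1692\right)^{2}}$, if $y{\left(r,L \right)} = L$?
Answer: $- \frac{175}{178929} \approx -0.00097804$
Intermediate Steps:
$\frac{y{\left(1221,-2800 \right)}}{\left(-1692\right)^{2}} = - \frac{2800}{\left(-1692\right)^{2}} = - \frac{2800}{2862864} = \left(-2800\right) \frac{1}{2862864} = - \frac{175}{178929}$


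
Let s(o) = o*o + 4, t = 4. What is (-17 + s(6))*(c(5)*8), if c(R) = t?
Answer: 736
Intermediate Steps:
s(o) = 4 + o² (s(o) = o² + 4 = 4 + o²)
c(R) = 4
(-17 + s(6))*(c(5)*8) = (-17 + (4 + 6²))*(4*8) = (-17 + (4 + 36))*32 = (-17 + 40)*32 = 23*32 = 736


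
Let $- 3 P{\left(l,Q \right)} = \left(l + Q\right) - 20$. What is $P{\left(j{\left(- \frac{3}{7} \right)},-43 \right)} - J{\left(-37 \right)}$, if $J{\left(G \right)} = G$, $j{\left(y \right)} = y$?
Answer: $\frac{407}{7} \approx 58.143$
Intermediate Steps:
$P{\left(l,Q \right)} = \frac{20}{3} - \frac{Q}{3} - \frac{l}{3}$ ($P{\left(l,Q \right)} = - \frac{\left(l + Q\right) - 20}{3} = - \frac{\left(Q + l\right) - 20}{3} = - \frac{-20 + Q + l}{3} = \frac{20}{3} - \frac{Q}{3} - \frac{l}{3}$)
$P{\left(j{\left(- \frac{3}{7} \right)},-43 \right)} - J{\left(-37 \right)} = \left(\frac{20}{3} - - \frac{43}{3} - \frac{\left(-3\right) \frac{1}{7}}{3}\right) - -37 = \left(\frac{20}{3} + \frac{43}{3} - \frac{\left(-3\right) \frac{1}{7}}{3}\right) + 37 = \left(\frac{20}{3} + \frac{43}{3} - - \frac{1}{7}\right) + 37 = \left(\frac{20}{3} + \frac{43}{3} + \frac{1}{7}\right) + 37 = \frac{148}{7} + 37 = \frac{407}{7}$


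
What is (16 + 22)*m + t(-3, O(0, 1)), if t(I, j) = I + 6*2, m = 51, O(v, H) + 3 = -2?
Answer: 1947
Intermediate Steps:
O(v, H) = -5 (O(v, H) = -3 - 2 = -5)
t(I, j) = 12 + I (t(I, j) = I + 12 = 12 + I)
(16 + 22)*m + t(-3, O(0, 1)) = (16 + 22)*51 + (12 - 3) = 38*51 + 9 = 1938 + 9 = 1947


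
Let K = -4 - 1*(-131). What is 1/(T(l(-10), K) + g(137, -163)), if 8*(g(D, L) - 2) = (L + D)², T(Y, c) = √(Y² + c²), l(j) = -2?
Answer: -346/34603 + 4*√16133/34603 ≈ 0.0046835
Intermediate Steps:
K = 127 (K = -4 + 131 = 127)
g(D, L) = 2 + (D + L)²/8 (g(D, L) = 2 + (L + D)²/8 = 2 + (D + L)²/8)
1/(T(l(-10), K) + g(137, -163)) = 1/(√((-2)² + 127²) + (2 + (137 - 163)²/8)) = 1/(√(4 + 16129) + (2 + (⅛)*(-26)²)) = 1/(√16133 + (2 + (⅛)*676)) = 1/(√16133 + (2 + 169/2)) = 1/(√16133 + 173/2) = 1/(173/2 + √16133)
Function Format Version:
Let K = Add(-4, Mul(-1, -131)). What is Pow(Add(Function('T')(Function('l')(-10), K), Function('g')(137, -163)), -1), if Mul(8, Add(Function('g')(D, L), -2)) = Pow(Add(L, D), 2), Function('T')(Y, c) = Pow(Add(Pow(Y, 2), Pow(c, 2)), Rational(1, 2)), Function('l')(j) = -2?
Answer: Add(Rational(-346, 34603), Mul(Rational(4, 34603), Pow(16133, Rational(1, 2)))) ≈ 0.0046835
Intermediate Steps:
K = 127 (K = Add(-4, 131) = 127)
Function('g')(D, L) = Add(2, Mul(Rational(1, 8), Pow(Add(D, L), 2))) (Function('g')(D, L) = Add(2, Mul(Rational(1, 8), Pow(Add(L, D), 2))) = Add(2, Mul(Rational(1, 8), Pow(Add(D, L), 2))))
Pow(Add(Function('T')(Function('l')(-10), K), Function('g')(137, -163)), -1) = Pow(Add(Pow(Add(Pow(-2, 2), Pow(127, 2)), Rational(1, 2)), Add(2, Mul(Rational(1, 8), Pow(Add(137, -163), 2)))), -1) = Pow(Add(Pow(Add(4, 16129), Rational(1, 2)), Add(2, Mul(Rational(1, 8), Pow(-26, 2)))), -1) = Pow(Add(Pow(16133, Rational(1, 2)), Add(2, Mul(Rational(1, 8), 676))), -1) = Pow(Add(Pow(16133, Rational(1, 2)), Add(2, Rational(169, 2))), -1) = Pow(Add(Pow(16133, Rational(1, 2)), Rational(173, 2)), -1) = Pow(Add(Rational(173, 2), Pow(16133, Rational(1, 2))), -1)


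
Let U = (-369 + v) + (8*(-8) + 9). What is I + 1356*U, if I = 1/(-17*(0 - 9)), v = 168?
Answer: -53111807/153 ≈ -3.4714e+5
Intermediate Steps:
U = -256 (U = (-369 + 168) + (8*(-8) + 9) = -201 + (-64 + 9) = -201 - 55 = -256)
I = 1/153 (I = 1/(-17*(-9)) = 1/153 ≈ 0.0065359)
I + 1356*U = 1/153 + 1356*(-256) = 1/153 - 347136 = -53111807/153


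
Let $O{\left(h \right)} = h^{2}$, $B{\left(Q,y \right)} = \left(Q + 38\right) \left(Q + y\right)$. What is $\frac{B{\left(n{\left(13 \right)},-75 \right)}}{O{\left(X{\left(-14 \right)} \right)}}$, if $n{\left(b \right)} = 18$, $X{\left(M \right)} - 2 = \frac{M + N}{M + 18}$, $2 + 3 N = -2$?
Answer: $- \frac{114912}{121} \approx -949.69$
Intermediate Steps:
$N = - \frac{4}{3}$ ($N = - \frac{2}{3} + \frac{1}{3} \left(-2\right) = - \frac{2}{3} - \frac{2}{3} = - \frac{4}{3} \approx -1.3333$)
$X{\left(M \right)} = 2 + \frac{- \frac{4}{3} + M}{18 + M}$ ($X{\left(M \right)} = 2 + \frac{M - \frac{4}{3}}{M + 18} = 2 + \frac{- \frac{4}{3} + M}{18 + M}$)
$B{\left(Q,y \right)} = \left(38 + Q\right) \left(Q + y\right)$
$\frac{B{\left(n{\left(13 \right)},-75 \right)}}{O{\left(X{\left(-14 \right)} \right)}} = \frac{18^{2} + 38 \cdot 18 + 38 \left(-75\right) + 18 \left(-75\right)}{\left(\frac{104 + 9 \left(-14\right)}{3 \left(18 - 14\right)}\right)^{2}} = \frac{324 + 684 - 2850 - 1350}{\left(\frac{104 - 126}{3 \cdot 4}\right)^{2}} = - \frac{3192}{\left(\frac{1}{3} \cdot \frac{1}{4} \left(-22\right)\right)^{2}} = - \frac{3192}{\left(- \frac{11}{6}\right)^{2}} = - \frac{3192}{\frac{121}{36}} = \left(-3192\right) \frac{36}{121} = - \frac{114912}{121}$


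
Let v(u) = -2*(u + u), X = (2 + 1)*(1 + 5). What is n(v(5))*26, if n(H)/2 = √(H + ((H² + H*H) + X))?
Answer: 52*√798 ≈ 1468.9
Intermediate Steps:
X = 18 (X = 3*6 = 18)
v(u) = -4*u
n(H) = 2*√(18 + H + 2*H²) (n(H) = 2*√(H + ((H² + H*H) + 18)) = 2*√(H + ((H² + H²) + 18)) = 2*√(H + (2*H² + 18)) = 2*√(H + (18 + 2*H²)) = 2*√(18 + H + 2*H²))
n(v(5))*26 = (2*√(18 - 4*5 + 2*(-4*5)²))*26 = (2*√(18 - 20 + 2*(-20)²))*26 = (2*√(18 - 20 + 2*400))*26 = (2*√(18 - 20 + 800))*26 = (2*√798)*26 = 52*√798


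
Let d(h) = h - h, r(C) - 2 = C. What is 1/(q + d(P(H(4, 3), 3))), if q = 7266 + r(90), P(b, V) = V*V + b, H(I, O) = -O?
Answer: 1/7358 ≈ 0.00013591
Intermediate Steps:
r(C) = 2 + C
P(b, V) = b + V² (P(b, V) = V² + b = b + V²)
d(h) = 0
q = 7358 (q = 7266 + (2 + 90) = 7266 + 92 = 7358)
1/(q + d(P(H(4, 3), 3))) = 1/(7358 + 0) = 1/7358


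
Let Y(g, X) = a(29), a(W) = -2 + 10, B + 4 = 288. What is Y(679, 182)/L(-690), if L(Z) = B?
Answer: 2/71 ≈ 0.028169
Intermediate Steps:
B = 284 (B = -4 + 288 = 284)
L(Z) = 284
a(W) = 8
Y(g, X) = 8
Y(679, 182)/L(-690) = 8/284 = 8*(1/284) = 2/71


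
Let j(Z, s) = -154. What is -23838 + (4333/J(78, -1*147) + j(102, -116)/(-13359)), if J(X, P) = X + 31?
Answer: -34653349445/1456131 ≈ -23798.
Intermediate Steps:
J(X, P) = 31 + X
-23838 + (4333/J(78, -1*147) + j(102, -116)/(-13359)) = -23838 + (4333/(31 + 78) - 154/(-13359)) = -23838 + (4333/109 - 154*(-1/13359)) = -23838 + (4333*(1/109) + 154/13359) = -23838 + (4333/109 + 154/13359) = -23838 + 57901333/1456131 = -34653349445/1456131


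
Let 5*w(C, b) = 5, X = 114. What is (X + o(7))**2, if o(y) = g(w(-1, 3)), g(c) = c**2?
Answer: 13225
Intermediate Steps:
w(C, b) = 1 (w(C, b) = (1/5)*5 = 1)
o(y) = 1 (o(y) = 1**2 = 1)
(X + o(7))**2 = (114 + 1)**2 = 115**2 = 13225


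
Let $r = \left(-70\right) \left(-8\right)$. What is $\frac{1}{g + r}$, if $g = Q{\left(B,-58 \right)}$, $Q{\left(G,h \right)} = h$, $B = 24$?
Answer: $\frac{1}{502} \approx 0.001992$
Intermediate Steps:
$g = -58$
$r = 560$
$\frac{1}{g + r} = \frac{1}{-58 + 560} = \frac{1}{502}$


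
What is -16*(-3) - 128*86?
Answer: -10960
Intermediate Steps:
-16*(-3) - 128*86 = 48 - 11008 = -10960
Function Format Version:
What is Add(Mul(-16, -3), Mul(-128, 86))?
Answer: -10960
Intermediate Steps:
Add(Mul(-16, -3), Mul(-128, 86)) = Add(48, -11008) = -10960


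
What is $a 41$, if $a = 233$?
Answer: $9553$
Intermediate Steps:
$a 41 = 233 \cdot 41 = 9553$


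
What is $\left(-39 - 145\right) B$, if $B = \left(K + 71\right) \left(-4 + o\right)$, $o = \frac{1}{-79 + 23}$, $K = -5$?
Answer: $\frac{341550}{7} \approx 48793.0$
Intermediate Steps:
$o = - \frac{1}{56}$ ($o = \frac{1}{-56} = - \frac{1}{56} \approx -0.017857$)
$B = - \frac{7425}{28}$ ($B = \left(-5 + 71\right) \left(-4 - \frac{1}{56}\right) = 66 \left(- \frac{225}{56}\right) = - \frac{7425}{28} \approx -265.18$)
$\left(-39 - 145\right) B = \left(-39 - 145\right) \left(- \frac{7425}{28}\right) = \left(-184\right) \left(- \frac{7425}{28}\right) = \frac{341550}{7}$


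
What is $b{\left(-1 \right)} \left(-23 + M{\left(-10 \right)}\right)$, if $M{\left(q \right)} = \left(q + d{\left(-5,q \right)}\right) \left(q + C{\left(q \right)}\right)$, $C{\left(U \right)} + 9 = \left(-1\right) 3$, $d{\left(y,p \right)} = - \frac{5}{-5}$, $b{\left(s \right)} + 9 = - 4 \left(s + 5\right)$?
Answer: $-4375$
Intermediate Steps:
$b{\left(s \right)} = -29 - 4 s$ ($b{\left(s \right)} = -9 - 4 \left(s + 5\right) = -9 - 4 \left(5 + s\right) = -9 - \left(20 + 4 s\right) = -29 - 4 s$)
$d{\left(y,p \right)} = 1$ ($d{\left(y,p \right)} = \left(-5\right) \left(- \frac{1}{5}\right) = 1$)
$C{\left(U \right)} = -12$ ($C{\left(U \right)} = -9 - 3 = -12$)
$M{\left(q \right)} = \left(1 + q\right) \left(-12 + q\right)$ ($M{\left(q \right)} = \left(q + 1\right) \left(q - 12\right) = \left(1 + q\right) \left(-12 + q\right)$)
$b{\left(-1 \right)} \left(-23 + M{\left(-10 \right)}\right) = \left(-29 - -4\right) \left(-23 - \left(-98 - 100\right)\right) = \left(-29 + 4\right) \left(-23 + \left(-12 + 100 + 110\right)\right) = - 25 \left(-23 + 198\right) = \left(-25\right) 175 = -4375$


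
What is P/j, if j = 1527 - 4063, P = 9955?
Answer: -9955/2536 ≈ -3.9255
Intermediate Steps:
j = -2536
P/j = 9955/(-2536) = 9955*(-1/2536) = -9955/2536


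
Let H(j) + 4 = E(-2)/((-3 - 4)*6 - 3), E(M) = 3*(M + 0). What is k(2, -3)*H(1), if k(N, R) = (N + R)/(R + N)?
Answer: -58/15 ≈ -3.8667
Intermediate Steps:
k(N, R) = 1 (k(N, R) = (N + R)/(N + R) = 1)
E(M) = 3*M
H(j) = -58/15 (H(j) = -4 + (3*(-2))/((-3 - 4)*6 - 3) = -4 - 6/(-7*6 - 3) = -4 - 6/(-42 - 3) = -4 - 6/(-45) = -4 - 6*(-1/45) = -4 + 2/15 = -58/15)
k(2, -3)*H(1) = 1*(-58/15) = -58/15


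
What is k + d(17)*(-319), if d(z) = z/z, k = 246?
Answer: -73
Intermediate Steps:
d(z) = 1
k + d(17)*(-319) = 246 + 1*(-319) = 246 - 319 = -73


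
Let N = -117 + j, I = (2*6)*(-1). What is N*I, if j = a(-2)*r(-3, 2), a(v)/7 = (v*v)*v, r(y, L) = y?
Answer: -612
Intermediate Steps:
a(v) = 7*v**3 (a(v) = 7*((v*v)*v) = 7*(v**2*v) = 7*v**3)
I = -12 (I = 12*(-1) = -12)
j = 168 (j = (7*(-2)**3)*(-3) = (7*(-8))*(-3) = -56*(-3) = 168)
N = 51 (N = -117 + 168 = 51)
N*I = 51*(-12) = -612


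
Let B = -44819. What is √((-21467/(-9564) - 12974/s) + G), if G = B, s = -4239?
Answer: 35*I*√185581901952399/2252322 ≈ 211.69*I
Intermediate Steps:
G = -44819
√((-21467/(-9564) - 12974/s) + G) = √((-21467/(-9564) - 12974/(-4239)) - 44819) = √((-21467*(-1/9564) - 12974*(-1/4239)) - 44819) = √((21467/9564 + 12974/4239) - 44819) = √(71693983/13513932 - 44819) = √(-605609224325/13513932) = 35*I*√185581901952399/2252322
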